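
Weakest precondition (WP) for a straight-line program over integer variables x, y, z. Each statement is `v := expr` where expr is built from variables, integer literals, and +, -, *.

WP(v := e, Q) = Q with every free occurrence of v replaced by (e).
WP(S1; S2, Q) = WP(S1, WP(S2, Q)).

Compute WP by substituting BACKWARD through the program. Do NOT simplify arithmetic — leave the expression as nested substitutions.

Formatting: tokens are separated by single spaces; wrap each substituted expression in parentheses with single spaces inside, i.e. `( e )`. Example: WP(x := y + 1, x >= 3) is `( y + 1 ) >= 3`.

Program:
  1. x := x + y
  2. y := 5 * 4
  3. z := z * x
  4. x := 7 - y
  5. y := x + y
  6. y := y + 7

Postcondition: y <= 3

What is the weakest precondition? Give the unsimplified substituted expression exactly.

Answer: ( ( ( 7 - ( 5 * 4 ) ) + ( 5 * 4 ) ) + 7 ) <= 3

Derivation:
post: y <= 3
stmt 6: y := y + 7  -- replace 1 occurrence(s) of y with (y + 7)
  => ( y + 7 ) <= 3
stmt 5: y := x + y  -- replace 1 occurrence(s) of y with (x + y)
  => ( ( x + y ) + 7 ) <= 3
stmt 4: x := 7 - y  -- replace 1 occurrence(s) of x with (7 - y)
  => ( ( ( 7 - y ) + y ) + 7 ) <= 3
stmt 3: z := z * x  -- replace 0 occurrence(s) of z with (z * x)
  => ( ( ( 7 - y ) + y ) + 7 ) <= 3
stmt 2: y := 5 * 4  -- replace 2 occurrence(s) of y with (5 * 4)
  => ( ( ( 7 - ( 5 * 4 ) ) + ( 5 * 4 ) ) + 7 ) <= 3
stmt 1: x := x + y  -- replace 0 occurrence(s) of x with (x + y)
  => ( ( ( 7 - ( 5 * 4 ) ) + ( 5 * 4 ) ) + 7 ) <= 3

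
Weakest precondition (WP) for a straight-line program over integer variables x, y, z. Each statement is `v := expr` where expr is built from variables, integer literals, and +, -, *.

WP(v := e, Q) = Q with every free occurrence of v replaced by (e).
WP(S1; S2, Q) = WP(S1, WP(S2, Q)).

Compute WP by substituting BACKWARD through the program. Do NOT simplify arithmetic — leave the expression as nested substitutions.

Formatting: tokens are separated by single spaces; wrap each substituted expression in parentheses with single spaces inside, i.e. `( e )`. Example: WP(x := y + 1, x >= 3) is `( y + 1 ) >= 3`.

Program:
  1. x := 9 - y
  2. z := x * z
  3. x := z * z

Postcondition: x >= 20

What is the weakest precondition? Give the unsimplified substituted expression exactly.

Answer: ( ( ( 9 - y ) * z ) * ( ( 9 - y ) * z ) ) >= 20

Derivation:
post: x >= 20
stmt 3: x := z * z  -- replace 1 occurrence(s) of x with (z * z)
  => ( z * z ) >= 20
stmt 2: z := x * z  -- replace 2 occurrence(s) of z with (x * z)
  => ( ( x * z ) * ( x * z ) ) >= 20
stmt 1: x := 9 - y  -- replace 2 occurrence(s) of x with (9 - y)
  => ( ( ( 9 - y ) * z ) * ( ( 9 - y ) * z ) ) >= 20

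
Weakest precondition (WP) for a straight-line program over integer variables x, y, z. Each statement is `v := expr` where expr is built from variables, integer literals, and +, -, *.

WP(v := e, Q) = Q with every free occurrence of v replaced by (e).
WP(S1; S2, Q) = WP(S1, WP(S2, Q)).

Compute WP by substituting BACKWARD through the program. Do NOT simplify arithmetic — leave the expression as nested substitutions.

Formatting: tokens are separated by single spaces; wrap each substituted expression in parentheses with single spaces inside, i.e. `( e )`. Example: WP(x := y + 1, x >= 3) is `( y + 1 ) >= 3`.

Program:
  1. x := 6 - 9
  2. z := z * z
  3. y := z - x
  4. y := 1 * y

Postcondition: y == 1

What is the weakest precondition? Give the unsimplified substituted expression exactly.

post: y == 1
stmt 4: y := 1 * y  -- replace 1 occurrence(s) of y with (1 * y)
  => ( 1 * y ) == 1
stmt 3: y := z - x  -- replace 1 occurrence(s) of y with (z - x)
  => ( 1 * ( z - x ) ) == 1
stmt 2: z := z * z  -- replace 1 occurrence(s) of z with (z * z)
  => ( 1 * ( ( z * z ) - x ) ) == 1
stmt 1: x := 6 - 9  -- replace 1 occurrence(s) of x with (6 - 9)
  => ( 1 * ( ( z * z ) - ( 6 - 9 ) ) ) == 1

Answer: ( 1 * ( ( z * z ) - ( 6 - 9 ) ) ) == 1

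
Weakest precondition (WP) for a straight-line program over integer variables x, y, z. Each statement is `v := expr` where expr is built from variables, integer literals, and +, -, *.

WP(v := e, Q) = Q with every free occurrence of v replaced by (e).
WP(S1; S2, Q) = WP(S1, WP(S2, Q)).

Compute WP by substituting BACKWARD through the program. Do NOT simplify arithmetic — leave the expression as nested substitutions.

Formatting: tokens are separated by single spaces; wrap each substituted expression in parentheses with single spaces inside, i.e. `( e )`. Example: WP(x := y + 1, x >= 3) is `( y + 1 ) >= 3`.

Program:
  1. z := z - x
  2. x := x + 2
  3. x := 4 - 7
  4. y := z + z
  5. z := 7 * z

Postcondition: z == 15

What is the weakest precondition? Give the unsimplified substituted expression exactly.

post: z == 15
stmt 5: z := 7 * z  -- replace 1 occurrence(s) of z with (7 * z)
  => ( 7 * z ) == 15
stmt 4: y := z + z  -- replace 0 occurrence(s) of y with (z + z)
  => ( 7 * z ) == 15
stmt 3: x := 4 - 7  -- replace 0 occurrence(s) of x with (4 - 7)
  => ( 7 * z ) == 15
stmt 2: x := x + 2  -- replace 0 occurrence(s) of x with (x + 2)
  => ( 7 * z ) == 15
stmt 1: z := z - x  -- replace 1 occurrence(s) of z with (z - x)
  => ( 7 * ( z - x ) ) == 15

Answer: ( 7 * ( z - x ) ) == 15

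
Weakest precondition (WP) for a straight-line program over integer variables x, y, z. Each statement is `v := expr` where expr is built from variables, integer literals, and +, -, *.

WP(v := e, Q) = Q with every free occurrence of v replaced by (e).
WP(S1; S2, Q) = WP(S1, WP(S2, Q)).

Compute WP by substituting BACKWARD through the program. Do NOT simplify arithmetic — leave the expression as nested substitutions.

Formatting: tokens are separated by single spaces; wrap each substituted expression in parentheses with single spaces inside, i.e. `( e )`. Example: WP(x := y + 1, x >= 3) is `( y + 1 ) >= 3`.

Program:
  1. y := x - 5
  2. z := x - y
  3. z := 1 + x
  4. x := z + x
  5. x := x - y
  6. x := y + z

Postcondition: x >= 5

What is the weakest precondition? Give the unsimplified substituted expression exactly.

Answer: ( ( x - 5 ) + ( 1 + x ) ) >= 5

Derivation:
post: x >= 5
stmt 6: x := y + z  -- replace 1 occurrence(s) of x with (y + z)
  => ( y + z ) >= 5
stmt 5: x := x - y  -- replace 0 occurrence(s) of x with (x - y)
  => ( y + z ) >= 5
stmt 4: x := z + x  -- replace 0 occurrence(s) of x with (z + x)
  => ( y + z ) >= 5
stmt 3: z := 1 + x  -- replace 1 occurrence(s) of z with (1 + x)
  => ( y + ( 1 + x ) ) >= 5
stmt 2: z := x - y  -- replace 0 occurrence(s) of z with (x - y)
  => ( y + ( 1 + x ) ) >= 5
stmt 1: y := x - 5  -- replace 1 occurrence(s) of y with (x - 5)
  => ( ( x - 5 ) + ( 1 + x ) ) >= 5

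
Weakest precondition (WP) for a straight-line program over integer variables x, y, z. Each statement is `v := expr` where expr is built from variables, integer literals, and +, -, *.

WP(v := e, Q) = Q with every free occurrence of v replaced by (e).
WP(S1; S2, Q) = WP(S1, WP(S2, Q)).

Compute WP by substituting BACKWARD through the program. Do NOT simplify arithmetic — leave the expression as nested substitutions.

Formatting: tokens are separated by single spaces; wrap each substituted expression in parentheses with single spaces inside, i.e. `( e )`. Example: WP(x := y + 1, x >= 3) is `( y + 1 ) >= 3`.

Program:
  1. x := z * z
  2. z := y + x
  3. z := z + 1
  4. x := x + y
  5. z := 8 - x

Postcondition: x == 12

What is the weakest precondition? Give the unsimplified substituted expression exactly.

Answer: ( ( z * z ) + y ) == 12

Derivation:
post: x == 12
stmt 5: z := 8 - x  -- replace 0 occurrence(s) of z with (8 - x)
  => x == 12
stmt 4: x := x + y  -- replace 1 occurrence(s) of x with (x + y)
  => ( x + y ) == 12
stmt 3: z := z + 1  -- replace 0 occurrence(s) of z with (z + 1)
  => ( x + y ) == 12
stmt 2: z := y + x  -- replace 0 occurrence(s) of z with (y + x)
  => ( x + y ) == 12
stmt 1: x := z * z  -- replace 1 occurrence(s) of x with (z * z)
  => ( ( z * z ) + y ) == 12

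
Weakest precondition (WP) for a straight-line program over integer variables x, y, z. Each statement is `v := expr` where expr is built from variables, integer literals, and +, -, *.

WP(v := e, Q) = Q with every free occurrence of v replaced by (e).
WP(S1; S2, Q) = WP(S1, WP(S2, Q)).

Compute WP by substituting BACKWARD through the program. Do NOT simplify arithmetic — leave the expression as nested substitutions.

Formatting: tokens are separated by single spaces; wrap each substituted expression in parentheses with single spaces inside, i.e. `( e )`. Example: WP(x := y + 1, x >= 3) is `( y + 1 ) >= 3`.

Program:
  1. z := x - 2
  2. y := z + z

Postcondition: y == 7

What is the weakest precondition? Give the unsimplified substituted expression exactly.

post: y == 7
stmt 2: y := z + z  -- replace 1 occurrence(s) of y with (z + z)
  => ( z + z ) == 7
stmt 1: z := x - 2  -- replace 2 occurrence(s) of z with (x - 2)
  => ( ( x - 2 ) + ( x - 2 ) ) == 7

Answer: ( ( x - 2 ) + ( x - 2 ) ) == 7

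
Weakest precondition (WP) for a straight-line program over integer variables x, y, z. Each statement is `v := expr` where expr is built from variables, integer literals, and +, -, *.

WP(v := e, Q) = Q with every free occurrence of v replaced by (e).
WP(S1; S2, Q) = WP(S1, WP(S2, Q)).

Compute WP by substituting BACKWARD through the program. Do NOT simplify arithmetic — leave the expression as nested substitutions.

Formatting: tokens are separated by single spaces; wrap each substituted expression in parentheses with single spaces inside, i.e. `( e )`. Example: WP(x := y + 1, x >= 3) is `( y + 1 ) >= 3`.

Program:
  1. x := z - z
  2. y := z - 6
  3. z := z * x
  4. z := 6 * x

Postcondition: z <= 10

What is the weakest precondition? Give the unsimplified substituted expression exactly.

Answer: ( 6 * ( z - z ) ) <= 10

Derivation:
post: z <= 10
stmt 4: z := 6 * x  -- replace 1 occurrence(s) of z with (6 * x)
  => ( 6 * x ) <= 10
stmt 3: z := z * x  -- replace 0 occurrence(s) of z with (z * x)
  => ( 6 * x ) <= 10
stmt 2: y := z - 6  -- replace 0 occurrence(s) of y with (z - 6)
  => ( 6 * x ) <= 10
stmt 1: x := z - z  -- replace 1 occurrence(s) of x with (z - z)
  => ( 6 * ( z - z ) ) <= 10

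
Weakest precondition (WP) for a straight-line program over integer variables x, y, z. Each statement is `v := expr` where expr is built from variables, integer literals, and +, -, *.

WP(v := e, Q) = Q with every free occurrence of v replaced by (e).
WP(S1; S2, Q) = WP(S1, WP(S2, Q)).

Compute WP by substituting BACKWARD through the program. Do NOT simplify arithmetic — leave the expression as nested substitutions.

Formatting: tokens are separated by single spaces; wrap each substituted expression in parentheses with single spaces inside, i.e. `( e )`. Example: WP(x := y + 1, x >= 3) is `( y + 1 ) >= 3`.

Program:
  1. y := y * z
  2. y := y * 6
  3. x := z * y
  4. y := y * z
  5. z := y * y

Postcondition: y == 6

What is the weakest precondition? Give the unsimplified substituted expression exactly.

post: y == 6
stmt 5: z := y * y  -- replace 0 occurrence(s) of z with (y * y)
  => y == 6
stmt 4: y := y * z  -- replace 1 occurrence(s) of y with (y * z)
  => ( y * z ) == 6
stmt 3: x := z * y  -- replace 0 occurrence(s) of x with (z * y)
  => ( y * z ) == 6
stmt 2: y := y * 6  -- replace 1 occurrence(s) of y with (y * 6)
  => ( ( y * 6 ) * z ) == 6
stmt 1: y := y * z  -- replace 1 occurrence(s) of y with (y * z)
  => ( ( ( y * z ) * 6 ) * z ) == 6

Answer: ( ( ( y * z ) * 6 ) * z ) == 6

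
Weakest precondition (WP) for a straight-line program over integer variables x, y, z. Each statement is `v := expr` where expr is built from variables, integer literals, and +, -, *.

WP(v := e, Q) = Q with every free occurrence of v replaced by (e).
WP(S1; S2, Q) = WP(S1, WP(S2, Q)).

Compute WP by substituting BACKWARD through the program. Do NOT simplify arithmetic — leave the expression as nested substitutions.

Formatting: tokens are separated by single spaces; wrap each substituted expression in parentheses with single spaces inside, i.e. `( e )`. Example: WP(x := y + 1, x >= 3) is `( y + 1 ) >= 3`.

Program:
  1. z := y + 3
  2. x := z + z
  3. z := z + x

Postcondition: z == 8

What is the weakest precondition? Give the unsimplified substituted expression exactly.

Answer: ( ( y + 3 ) + ( ( y + 3 ) + ( y + 3 ) ) ) == 8

Derivation:
post: z == 8
stmt 3: z := z + x  -- replace 1 occurrence(s) of z with (z + x)
  => ( z + x ) == 8
stmt 2: x := z + z  -- replace 1 occurrence(s) of x with (z + z)
  => ( z + ( z + z ) ) == 8
stmt 1: z := y + 3  -- replace 3 occurrence(s) of z with (y + 3)
  => ( ( y + 3 ) + ( ( y + 3 ) + ( y + 3 ) ) ) == 8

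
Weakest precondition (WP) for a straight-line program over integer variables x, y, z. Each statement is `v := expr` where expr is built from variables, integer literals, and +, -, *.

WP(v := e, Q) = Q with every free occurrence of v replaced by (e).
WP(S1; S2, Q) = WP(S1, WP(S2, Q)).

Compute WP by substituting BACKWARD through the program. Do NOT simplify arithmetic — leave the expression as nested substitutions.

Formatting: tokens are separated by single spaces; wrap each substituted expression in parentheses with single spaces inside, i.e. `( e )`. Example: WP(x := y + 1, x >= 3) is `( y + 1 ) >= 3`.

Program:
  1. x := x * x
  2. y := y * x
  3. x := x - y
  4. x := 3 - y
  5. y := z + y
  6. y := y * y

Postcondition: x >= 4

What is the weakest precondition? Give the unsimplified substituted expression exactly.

Answer: ( 3 - ( y * ( x * x ) ) ) >= 4

Derivation:
post: x >= 4
stmt 6: y := y * y  -- replace 0 occurrence(s) of y with (y * y)
  => x >= 4
stmt 5: y := z + y  -- replace 0 occurrence(s) of y with (z + y)
  => x >= 4
stmt 4: x := 3 - y  -- replace 1 occurrence(s) of x with (3 - y)
  => ( 3 - y ) >= 4
stmt 3: x := x - y  -- replace 0 occurrence(s) of x with (x - y)
  => ( 3 - y ) >= 4
stmt 2: y := y * x  -- replace 1 occurrence(s) of y with (y * x)
  => ( 3 - ( y * x ) ) >= 4
stmt 1: x := x * x  -- replace 1 occurrence(s) of x with (x * x)
  => ( 3 - ( y * ( x * x ) ) ) >= 4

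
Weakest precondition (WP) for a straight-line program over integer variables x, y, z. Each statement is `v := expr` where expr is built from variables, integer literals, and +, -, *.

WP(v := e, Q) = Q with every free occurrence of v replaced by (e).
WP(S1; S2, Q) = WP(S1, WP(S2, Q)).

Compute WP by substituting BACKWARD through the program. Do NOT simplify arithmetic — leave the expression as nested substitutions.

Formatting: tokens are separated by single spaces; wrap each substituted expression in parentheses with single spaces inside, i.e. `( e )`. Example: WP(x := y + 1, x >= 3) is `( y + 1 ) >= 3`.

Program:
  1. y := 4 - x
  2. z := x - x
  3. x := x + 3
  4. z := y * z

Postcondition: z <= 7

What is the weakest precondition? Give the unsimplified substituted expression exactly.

Answer: ( ( 4 - x ) * ( x - x ) ) <= 7

Derivation:
post: z <= 7
stmt 4: z := y * z  -- replace 1 occurrence(s) of z with (y * z)
  => ( y * z ) <= 7
stmt 3: x := x + 3  -- replace 0 occurrence(s) of x with (x + 3)
  => ( y * z ) <= 7
stmt 2: z := x - x  -- replace 1 occurrence(s) of z with (x - x)
  => ( y * ( x - x ) ) <= 7
stmt 1: y := 4 - x  -- replace 1 occurrence(s) of y with (4 - x)
  => ( ( 4 - x ) * ( x - x ) ) <= 7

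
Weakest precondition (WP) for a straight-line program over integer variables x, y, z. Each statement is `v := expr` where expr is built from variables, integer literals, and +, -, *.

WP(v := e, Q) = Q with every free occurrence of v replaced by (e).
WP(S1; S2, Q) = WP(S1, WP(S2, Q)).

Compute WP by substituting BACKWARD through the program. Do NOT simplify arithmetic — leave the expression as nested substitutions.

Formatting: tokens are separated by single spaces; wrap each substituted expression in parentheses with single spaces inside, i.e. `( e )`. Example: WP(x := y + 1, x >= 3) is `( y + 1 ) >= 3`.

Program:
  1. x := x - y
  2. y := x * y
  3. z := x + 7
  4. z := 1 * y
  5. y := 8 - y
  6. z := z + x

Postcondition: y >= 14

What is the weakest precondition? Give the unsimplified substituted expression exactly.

post: y >= 14
stmt 6: z := z + x  -- replace 0 occurrence(s) of z with (z + x)
  => y >= 14
stmt 5: y := 8 - y  -- replace 1 occurrence(s) of y with (8 - y)
  => ( 8 - y ) >= 14
stmt 4: z := 1 * y  -- replace 0 occurrence(s) of z with (1 * y)
  => ( 8 - y ) >= 14
stmt 3: z := x + 7  -- replace 0 occurrence(s) of z with (x + 7)
  => ( 8 - y ) >= 14
stmt 2: y := x * y  -- replace 1 occurrence(s) of y with (x * y)
  => ( 8 - ( x * y ) ) >= 14
stmt 1: x := x - y  -- replace 1 occurrence(s) of x with (x - y)
  => ( 8 - ( ( x - y ) * y ) ) >= 14

Answer: ( 8 - ( ( x - y ) * y ) ) >= 14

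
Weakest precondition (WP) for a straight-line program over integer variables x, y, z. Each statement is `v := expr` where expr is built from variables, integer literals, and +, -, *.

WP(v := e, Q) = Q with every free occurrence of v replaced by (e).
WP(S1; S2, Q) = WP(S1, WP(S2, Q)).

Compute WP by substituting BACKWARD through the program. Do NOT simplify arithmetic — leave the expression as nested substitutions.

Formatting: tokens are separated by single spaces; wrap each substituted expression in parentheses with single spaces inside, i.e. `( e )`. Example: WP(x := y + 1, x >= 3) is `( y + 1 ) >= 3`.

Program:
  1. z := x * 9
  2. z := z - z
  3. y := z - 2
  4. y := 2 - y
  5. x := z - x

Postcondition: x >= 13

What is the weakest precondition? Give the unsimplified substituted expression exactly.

post: x >= 13
stmt 5: x := z - x  -- replace 1 occurrence(s) of x with (z - x)
  => ( z - x ) >= 13
stmt 4: y := 2 - y  -- replace 0 occurrence(s) of y with (2 - y)
  => ( z - x ) >= 13
stmt 3: y := z - 2  -- replace 0 occurrence(s) of y with (z - 2)
  => ( z - x ) >= 13
stmt 2: z := z - z  -- replace 1 occurrence(s) of z with (z - z)
  => ( ( z - z ) - x ) >= 13
stmt 1: z := x * 9  -- replace 2 occurrence(s) of z with (x * 9)
  => ( ( ( x * 9 ) - ( x * 9 ) ) - x ) >= 13

Answer: ( ( ( x * 9 ) - ( x * 9 ) ) - x ) >= 13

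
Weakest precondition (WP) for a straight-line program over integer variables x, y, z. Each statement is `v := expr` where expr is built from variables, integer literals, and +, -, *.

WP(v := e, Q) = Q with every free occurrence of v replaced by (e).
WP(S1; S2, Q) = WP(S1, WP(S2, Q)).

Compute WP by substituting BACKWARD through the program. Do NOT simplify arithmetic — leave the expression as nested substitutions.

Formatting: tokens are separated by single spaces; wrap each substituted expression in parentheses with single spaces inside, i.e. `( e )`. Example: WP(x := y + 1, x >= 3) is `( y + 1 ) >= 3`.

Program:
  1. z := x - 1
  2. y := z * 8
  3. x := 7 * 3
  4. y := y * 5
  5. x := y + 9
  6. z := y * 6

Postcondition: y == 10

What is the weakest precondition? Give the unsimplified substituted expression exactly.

Answer: ( ( ( x - 1 ) * 8 ) * 5 ) == 10

Derivation:
post: y == 10
stmt 6: z := y * 6  -- replace 0 occurrence(s) of z with (y * 6)
  => y == 10
stmt 5: x := y + 9  -- replace 0 occurrence(s) of x with (y + 9)
  => y == 10
stmt 4: y := y * 5  -- replace 1 occurrence(s) of y with (y * 5)
  => ( y * 5 ) == 10
stmt 3: x := 7 * 3  -- replace 0 occurrence(s) of x with (7 * 3)
  => ( y * 5 ) == 10
stmt 2: y := z * 8  -- replace 1 occurrence(s) of y with (z * 8)
  => ( ( z * 8 ) * 5 ) == 10
stmt 1: z := x - 1  -- replace 1 occurrence(s) of z with (x - 1)
  => ( ( ( x - 1 ) * 8 ) * 5 ) == 10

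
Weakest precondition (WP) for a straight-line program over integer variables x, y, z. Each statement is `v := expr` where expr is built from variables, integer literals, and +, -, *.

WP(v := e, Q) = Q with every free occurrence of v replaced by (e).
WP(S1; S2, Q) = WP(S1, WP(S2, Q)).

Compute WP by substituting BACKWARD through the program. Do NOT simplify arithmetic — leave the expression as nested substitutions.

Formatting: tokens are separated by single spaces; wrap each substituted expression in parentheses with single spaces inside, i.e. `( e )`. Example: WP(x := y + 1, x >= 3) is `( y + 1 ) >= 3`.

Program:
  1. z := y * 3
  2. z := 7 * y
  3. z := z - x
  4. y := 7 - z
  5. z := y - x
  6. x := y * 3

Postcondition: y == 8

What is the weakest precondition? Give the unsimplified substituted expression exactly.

post: y == 8
stmt 6: x := y * 3  -- replace 0 occurrence(s) of x with (y * 3)
  => y == 8
stmt 5: z := y - x  -- replace 0 occurrence(s) of z with (y - x)
  => y == 8
stmt 4: y := 7 - z  -- replace 1 occurrence(s) of y with (7 - z)
  => ( 7 - z ) == 8
stmt 3: z := z - x  -- replace 1 occurrence(s) of z with (z - x)
  => ( 7 - ( z - x ) ) == 8
stmt 2: z := 7 * y  -- replace 1 occurrence(s) of z with (7 * y)
  => ( 7 - ( ( 7 * y ) - x ) ) == 8
stmt 1: z := y * 3  -- replace 0 occurrence(s) of z with (y * 3)
  => ( 7 - ( ( 7 * y ) - x ) ) == 8

Answer: ( 7 - ( ( 7 * y ) - x ) ) == 8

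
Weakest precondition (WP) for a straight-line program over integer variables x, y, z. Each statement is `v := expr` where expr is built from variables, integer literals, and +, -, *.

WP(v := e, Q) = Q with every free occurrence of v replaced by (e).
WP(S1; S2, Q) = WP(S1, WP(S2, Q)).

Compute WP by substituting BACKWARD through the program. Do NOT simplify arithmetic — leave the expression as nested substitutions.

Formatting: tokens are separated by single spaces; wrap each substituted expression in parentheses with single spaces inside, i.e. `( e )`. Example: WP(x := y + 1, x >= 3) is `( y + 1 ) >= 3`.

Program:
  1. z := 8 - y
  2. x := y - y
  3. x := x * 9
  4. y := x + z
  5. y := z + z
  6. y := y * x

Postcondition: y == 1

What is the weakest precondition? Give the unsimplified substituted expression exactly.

Answer: ( ( ( 8 - y ) + ( 8 - y ) ) * ( ( y - y ) * 9 ) ) == 1

Derivation:
post: y == 1
stmt 6: y := y * x  -- replace 1 occurrence(s) of y with (y * x)
  => ( y * x ) == 1
stmt 5: y := z + z  -- replace 1 occurrence(s) of y with (z + z)
  => ( ( z + z ) * x ) == 1
stmt 4: y := x + z  -- replace 0 occurrence(s) of y with (x + z)
  => ( ( z + z ) * x ) == 1
stmt 3: x := x * 9  -- replace 1 occurrence(s) of x with (x * 9)
  => ( ( z + z ) * ( x * 9 ) ) == 1
stmt 2: x := y - y  -- replace 1 occurrence(s) of x with (y - y)
  => ( ( z + z ) * ( ( y - y ) * 9 ) ) == 1
stmt 1: z := 8 - y  -- replace 2 occurrence(s) of z with (8 - y)
  => ( ( ( 8 - y ) + ( 8 - y ) ) * ( ( y - y ) * 9 ) ) == 1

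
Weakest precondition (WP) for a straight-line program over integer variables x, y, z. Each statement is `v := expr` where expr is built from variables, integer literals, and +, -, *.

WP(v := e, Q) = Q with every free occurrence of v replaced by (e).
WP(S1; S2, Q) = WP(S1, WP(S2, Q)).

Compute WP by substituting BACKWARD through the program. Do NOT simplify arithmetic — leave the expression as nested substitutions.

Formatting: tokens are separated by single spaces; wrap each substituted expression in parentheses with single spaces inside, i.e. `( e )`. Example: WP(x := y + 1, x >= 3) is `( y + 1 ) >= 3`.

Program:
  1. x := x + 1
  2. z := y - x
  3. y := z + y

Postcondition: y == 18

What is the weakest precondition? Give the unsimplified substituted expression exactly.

Answer: ( ( y - ( x + 1 ) ) + y ) == 18

Derivation:
post: y == 18
stmt 3: y := z + y  -- replace 1 occurrence(s) of y with (z + y)
  => ( z + y ) == 18
stmt 2: z := y - x  -- replace 1 occurrence(s) of z with (y - x)
  => ( ( y - x ) + y ) == 18
stmt 1: x := x + 1  -- replace 1 occurrence(s) of x with (x + 1)
  => ( ( y - ( x + 1 ) ) + y ) == 18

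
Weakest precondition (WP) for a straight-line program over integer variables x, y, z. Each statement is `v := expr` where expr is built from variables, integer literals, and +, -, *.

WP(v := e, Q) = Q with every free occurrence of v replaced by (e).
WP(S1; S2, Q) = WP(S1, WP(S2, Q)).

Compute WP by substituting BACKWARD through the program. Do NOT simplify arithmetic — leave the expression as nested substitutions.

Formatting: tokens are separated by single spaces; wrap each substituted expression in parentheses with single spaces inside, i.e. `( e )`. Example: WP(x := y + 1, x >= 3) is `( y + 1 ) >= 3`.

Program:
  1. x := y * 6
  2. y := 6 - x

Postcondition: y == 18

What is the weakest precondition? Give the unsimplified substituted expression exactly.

Answer: ( 6 - ( y * 6 ) ) == 18

Derivation:
post: y == 18
stmt 2: y := 6 - x  -- replace 1 occurrence(s) of y with (6 - x)
  => ( 6 - x ) == 18
stmt 1: x := y * 6  -- replace 1 occurrence(s) of x with (y * 6)
  => ( 6 - ( y * 6 ) ) == 18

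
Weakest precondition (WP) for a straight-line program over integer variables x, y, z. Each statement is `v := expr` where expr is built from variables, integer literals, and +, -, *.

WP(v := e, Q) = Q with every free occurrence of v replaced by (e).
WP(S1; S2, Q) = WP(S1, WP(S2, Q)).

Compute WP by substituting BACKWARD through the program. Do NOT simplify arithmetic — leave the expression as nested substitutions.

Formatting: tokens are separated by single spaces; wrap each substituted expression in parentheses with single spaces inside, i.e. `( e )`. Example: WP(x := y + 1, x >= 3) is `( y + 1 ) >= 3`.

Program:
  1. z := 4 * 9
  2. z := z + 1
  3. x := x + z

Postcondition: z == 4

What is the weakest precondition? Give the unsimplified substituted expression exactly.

post: z == 4
stmt 3: x := x + z  -- replace 0 occurrence(s) of x with (x + z)
  => z == 4
stmt 2: z := z + 1  -- replace 1 occurrence(s) of z with (z + 1)
  => ( z + 1 ) == 4
stmt 1: z := 4 * 9  -- replace 1 occurrence(s) of z with (4 * 9)
  => ( ( 4 * 9 ) + 1 ) == 4

Answer: ( ( 4 * 9 ) + 1 ) == 4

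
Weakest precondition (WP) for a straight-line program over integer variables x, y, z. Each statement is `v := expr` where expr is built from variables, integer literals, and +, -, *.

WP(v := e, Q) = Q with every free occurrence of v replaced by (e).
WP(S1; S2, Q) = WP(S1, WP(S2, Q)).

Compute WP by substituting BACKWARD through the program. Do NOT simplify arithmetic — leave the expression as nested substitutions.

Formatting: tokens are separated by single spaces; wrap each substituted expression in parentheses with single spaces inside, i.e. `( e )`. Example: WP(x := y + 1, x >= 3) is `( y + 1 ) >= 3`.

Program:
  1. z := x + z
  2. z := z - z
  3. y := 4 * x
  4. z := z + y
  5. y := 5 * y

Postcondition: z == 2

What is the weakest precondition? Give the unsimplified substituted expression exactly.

post: z == 2
stmt 5: y := 5 * y  -- replace 0 occurrence(s) of y with (5 * y)
  => z == 2
stmt 4: z := z + y  -- replace 1 occurrence(s) of z with (z + y)
  => ( z + y ) == 2
stmt 3: y := 4 * x  -- replace 1 occurrence(s) of y with (4 * x)
  => ( z + ( 4 * x ) ) == 2
stmt 2: z := z - z  -- replace 1 occurrence(s) of z with (z - z)
  => ( ( z - z ) + ( 4 * x ) ) == 2
stmt 1: z := x + z  -- replace 2 occurrence(s) of z with (x + z)
  => ( ( ( x + z ) - ( x + z ) ) + ( 4 * x ) ) == 2

Answer: ( ( ( x + z ) - ( x + z ) ) + ( 4 * x ) ) == 2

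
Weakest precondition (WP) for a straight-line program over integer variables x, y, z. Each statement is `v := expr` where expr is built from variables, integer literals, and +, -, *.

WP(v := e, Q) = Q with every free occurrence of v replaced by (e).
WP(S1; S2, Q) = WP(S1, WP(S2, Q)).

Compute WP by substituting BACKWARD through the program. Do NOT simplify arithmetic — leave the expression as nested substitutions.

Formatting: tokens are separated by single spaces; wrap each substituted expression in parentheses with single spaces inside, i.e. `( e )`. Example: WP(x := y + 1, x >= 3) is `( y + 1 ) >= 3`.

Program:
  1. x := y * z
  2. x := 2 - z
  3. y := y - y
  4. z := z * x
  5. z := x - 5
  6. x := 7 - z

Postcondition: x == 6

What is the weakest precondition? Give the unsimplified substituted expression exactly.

post: x == 6
stmt 6: x := 7 - z  -- replace 1 occurrence(s) of x with (7 - z)
  => ( 7 - z ) == 6
stmt 5: z := x - 5  -- replace 1 occurrence(s) of z with (x - 5)
  => ( 7 - ( x - 5 ) ) == 6
stmt 4: z := z * x  -- replace 0 occurrence(s) of z with (z * x)
  => ( 7 - ( x - 5 ) ) == 6
stmt 3: y := y - y  -- replace 0 occurrence(s) of y with (y - y)
  => ( 7 - ( x - 5 ) ) == 6
stmt 2: x := 2 - z  -- replace 1 occurrence(s) of x with (2 - z)
  => ( 7 - ( ( 2 - z ) - 5 ) ) == 6
stmt 1: x := y * z  -- replace 0 occurrence(s) of x with (y * z)
  => ( 7 - ( ( 2 - z ) - 5 ) ) == 6

Answer: ( 7 - ( ( 2 - z ) - 5 ) ) == 6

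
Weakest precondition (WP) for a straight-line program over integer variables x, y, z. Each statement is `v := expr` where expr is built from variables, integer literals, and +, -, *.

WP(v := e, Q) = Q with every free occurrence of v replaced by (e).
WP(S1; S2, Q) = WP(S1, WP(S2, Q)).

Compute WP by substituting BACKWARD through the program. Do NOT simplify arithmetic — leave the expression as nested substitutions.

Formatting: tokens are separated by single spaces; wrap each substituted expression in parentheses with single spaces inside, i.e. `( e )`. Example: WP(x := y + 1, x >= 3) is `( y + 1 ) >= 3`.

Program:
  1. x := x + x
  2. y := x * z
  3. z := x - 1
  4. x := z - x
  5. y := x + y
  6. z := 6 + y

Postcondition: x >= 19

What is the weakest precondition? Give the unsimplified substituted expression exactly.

Answer: ( ( ( x + x ) - 1 ) - ( x + x ) ) >= 19

Derivation:
post: x >= 19
stmt 6: z := 6 + y  -- replace 0 occurrence(s) of z with (6 + y)
  => x >= 19
stmt 5: y := x + y  -- replace 0 occurrence(s) of y with (x + y)
  => x >= 19
stmt 4: x := z - x  -- replace 1 occurrence(s) of x with (z - x)
  => ( z - x ) >= 19
stmt 3: z := x - 1  -- replace 1 occurrence(s) of z with (x - 1)
  => ( ( x - 1 ) - x ) >= 19
stmt 2: y := x * z  -- replace 0 occurrence(s) of y with (x * z)
  => ( ( x - 1 ) - x ) >= 19
stmt 1: x := x + x  -- replace 2 occurrence(s) of x with (x + x)
  => ( ( ( x + x ) - 1 ) - ( x + x ) ) >= 19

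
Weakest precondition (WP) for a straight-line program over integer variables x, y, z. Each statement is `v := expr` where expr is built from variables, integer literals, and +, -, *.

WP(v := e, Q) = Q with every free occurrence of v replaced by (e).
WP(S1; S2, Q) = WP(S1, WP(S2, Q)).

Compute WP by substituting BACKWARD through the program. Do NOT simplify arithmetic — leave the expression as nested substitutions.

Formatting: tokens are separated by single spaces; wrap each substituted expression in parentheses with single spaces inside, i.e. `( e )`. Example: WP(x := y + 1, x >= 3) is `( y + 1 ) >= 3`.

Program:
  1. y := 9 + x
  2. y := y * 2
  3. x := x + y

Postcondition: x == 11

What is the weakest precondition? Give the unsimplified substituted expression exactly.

post: x == 11
stmt 3: x := x + y  -- replace 1 occurrence(s) of x with (x + y)
  => ( x + y ) == 11
stmt 2: y := y * 2  -- replace 1 occurrence(s) of y with (y * 2)
  => ( x + ( y * 2 ) ) == 11
stmt 1: y := 9 + x  -- replace 1 occurrence(s) of y with (9 + x)
  => ( x + ( ( 9 + x ) * 2 ) ) == 11

Answer: ( x + ( ( 9 + x ) * 2 ) ) == 11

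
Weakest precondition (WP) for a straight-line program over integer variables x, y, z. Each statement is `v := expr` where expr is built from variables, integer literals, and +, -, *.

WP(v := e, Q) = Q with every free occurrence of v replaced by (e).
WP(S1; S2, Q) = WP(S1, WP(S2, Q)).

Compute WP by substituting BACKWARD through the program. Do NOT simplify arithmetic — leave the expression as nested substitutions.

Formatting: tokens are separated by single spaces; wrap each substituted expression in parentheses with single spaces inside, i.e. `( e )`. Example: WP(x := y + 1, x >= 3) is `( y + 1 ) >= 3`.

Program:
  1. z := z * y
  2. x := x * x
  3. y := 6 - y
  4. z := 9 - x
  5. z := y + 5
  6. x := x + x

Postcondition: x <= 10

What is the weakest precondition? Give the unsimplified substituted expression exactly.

Answer: ( ( x * x ) + ( x * x ) ) <= 10

Derivation:
post: x <= 10
stmt 6: x := x + x  -- replace 1 occurrence(s) of x with (x + x)
  => ( x + x ) <= 10
stmt 5: z := y + 5  -- replace 0 occurrence(s) of z with (y + 5)
  => ( x + x ) <= 10
stmt 4: z := 9 - x  -- replace 0 occurrence(s) of z with (9 - x)
  => ( x + x ) <= 10
stmt 3: y := 6 - y  -- replace 0 occurrence(s) of y with (6 - y)
  => ( x + x ) <= 10
stmt 2: x := x * x  -- replace 2 occurrence(s) of x with (x * x)
  => ( ( x * x ) + ( x * x ) ) <= 10
stmt 1: z := z * y  -- replace 0 occurrence(s) of z with (z * y)
  => ( ( x * x ) + ( x * x ) ) <= 10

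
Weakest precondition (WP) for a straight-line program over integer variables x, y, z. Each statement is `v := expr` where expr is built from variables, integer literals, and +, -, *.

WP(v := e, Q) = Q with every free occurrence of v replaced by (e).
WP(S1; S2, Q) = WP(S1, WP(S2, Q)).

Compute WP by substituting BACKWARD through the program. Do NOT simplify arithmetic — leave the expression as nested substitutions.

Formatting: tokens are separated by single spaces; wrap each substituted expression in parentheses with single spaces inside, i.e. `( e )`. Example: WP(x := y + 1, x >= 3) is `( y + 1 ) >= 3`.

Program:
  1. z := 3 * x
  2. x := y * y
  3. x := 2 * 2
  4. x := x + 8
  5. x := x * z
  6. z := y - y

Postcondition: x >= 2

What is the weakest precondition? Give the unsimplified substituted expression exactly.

Answer: ( ( ( 2 * 2 ) + 8 ) * ( 3 * x ) ) >= 2

Derivation:
post: x >= 2
stmt 6: z := y - y  -- replace 0 occurrence(s) of z with (y - y)
  => x >= 2
stmt 5: x := x * z  -- replace 1 occurrence(s) of x with (x * z)
  => ( x * z ) >= 2
stmt 4: x := x + 8  -- replace 1 occurrence(s) of x with (x + 8)
  => ( ( x + 8 ) * z ) >= 2
stmt 3: x := 2 * 2  -- replace 1 occurrence(s) of x with (2 * 2)
  => ( ( ( 2 * 2 ) + 8 ) * z ) >= 2
stmt 2: x := y * y  -- replace 0 occurrence(s) of x with (y * y)
  => ( ( ( 2 * 2 ) + 8 ) * z ) >= 2
stmt 1: z := 3 * x  -- replace 1 occurrence(s) of z with (3 * x)
  => ( ( ( 2 * 2 ) + 8 ) * ( 3 * x ) ) >= 2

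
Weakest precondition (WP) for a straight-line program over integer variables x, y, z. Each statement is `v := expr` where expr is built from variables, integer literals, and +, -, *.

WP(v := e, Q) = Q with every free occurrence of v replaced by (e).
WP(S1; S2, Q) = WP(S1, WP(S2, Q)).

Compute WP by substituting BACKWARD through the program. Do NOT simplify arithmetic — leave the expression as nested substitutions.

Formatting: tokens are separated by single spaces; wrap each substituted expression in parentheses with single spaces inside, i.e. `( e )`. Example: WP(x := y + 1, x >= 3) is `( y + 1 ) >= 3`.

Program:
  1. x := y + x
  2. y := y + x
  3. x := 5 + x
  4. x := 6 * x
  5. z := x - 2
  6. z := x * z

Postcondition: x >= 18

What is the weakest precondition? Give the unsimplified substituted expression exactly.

Answer: ( 6 * ( 5 + ( y + x ) ) ) >= 18

Derivation:
post: x >= 18
stmt 6: z := x * z  -- replace 0 occurrence(s) of z with (x * z)
  => x >= 18
stmt 5: z := x - 2  -- replace 0 occurrence(s) of z with (x - 2)
  => x >= 18
stmt 4: x := 6 * x  -- replace 1 occurrence(s) of x with (6 * x)
  => ( 6 * x ) >= 18
stmt 3: x := 5 + x  -- replace 1 occurrence(s) of x with (5 + x)
  => ( 6 * ( 5 + x ) ) >= 18
stmt 2: y := y + x  -- replace 0 occurrence(s) of y with (y + x)
  => ( 6 * ( 5 + x ) ) >= 18
stmt 1: x := y + x  -- replace 1 occurrence(s) of x with (y + x)
  => ( 6 * ( 5 + ( y + x ) ) ) >= 18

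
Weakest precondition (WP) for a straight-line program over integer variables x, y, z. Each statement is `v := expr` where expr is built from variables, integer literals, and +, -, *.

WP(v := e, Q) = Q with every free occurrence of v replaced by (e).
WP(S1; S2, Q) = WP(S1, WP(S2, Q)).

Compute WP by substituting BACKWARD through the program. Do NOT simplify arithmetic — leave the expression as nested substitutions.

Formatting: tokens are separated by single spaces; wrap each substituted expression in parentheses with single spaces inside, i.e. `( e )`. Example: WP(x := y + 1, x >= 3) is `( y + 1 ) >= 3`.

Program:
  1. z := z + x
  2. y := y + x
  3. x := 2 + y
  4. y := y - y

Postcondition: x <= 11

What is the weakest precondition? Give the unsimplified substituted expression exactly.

post: x <= 11
stmt 4: y := y - y  -- replace 0 occurrence(s) of y with (y - y)
  => x <= 11
stmt 3: x := 2 + y  -- replace 1 occurrence(s) of x with (2 + y)
  => ( 2 + y ) <= 11
stmt 2: y := y + x  -- replace 1 occurrence(s) of y with (y + x)
  => ( 2 + ( y + x ) ) <= 11
stmt 1: z := z + x  -- replace 0 occurrence(s) of z with (z + x)
  => ( 2 + ( y + x ) ) <= 11

Answer: ( 2 + ( y + x ) ) <= 11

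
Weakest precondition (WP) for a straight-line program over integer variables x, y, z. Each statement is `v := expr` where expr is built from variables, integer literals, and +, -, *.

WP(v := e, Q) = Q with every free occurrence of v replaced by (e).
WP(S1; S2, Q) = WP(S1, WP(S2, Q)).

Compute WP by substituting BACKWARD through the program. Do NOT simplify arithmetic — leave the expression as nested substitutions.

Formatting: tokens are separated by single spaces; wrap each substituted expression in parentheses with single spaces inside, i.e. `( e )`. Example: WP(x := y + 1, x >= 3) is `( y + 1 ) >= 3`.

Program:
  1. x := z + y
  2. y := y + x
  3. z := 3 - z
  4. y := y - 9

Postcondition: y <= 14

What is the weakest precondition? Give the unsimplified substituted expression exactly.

Answer: ( ( y + ( z + y ) ) - 9 ) <= 14

Derivation:
post: y <= 14
stmt 4: y := y - 9  -- replace 1 occurrence(s) of y with (y - 9)
  => ( y - 9 ) <= 14
stmt 3: z := 3 - z  -- replace 0 occurrence(s) of z with (3 - z)
  => ( y - 9 ) <= 14
stmt 2: y := y + x  -- replace 1 occurrence(s) of y with (y + x)
  => ( ( y + x ) - 9 ) <= 14
stmt 1: x := z + y  -- replace 1 occurrence(s) of x with (z + y)
  => ( ( y + ( z + y ) ) - 9 ) <= 14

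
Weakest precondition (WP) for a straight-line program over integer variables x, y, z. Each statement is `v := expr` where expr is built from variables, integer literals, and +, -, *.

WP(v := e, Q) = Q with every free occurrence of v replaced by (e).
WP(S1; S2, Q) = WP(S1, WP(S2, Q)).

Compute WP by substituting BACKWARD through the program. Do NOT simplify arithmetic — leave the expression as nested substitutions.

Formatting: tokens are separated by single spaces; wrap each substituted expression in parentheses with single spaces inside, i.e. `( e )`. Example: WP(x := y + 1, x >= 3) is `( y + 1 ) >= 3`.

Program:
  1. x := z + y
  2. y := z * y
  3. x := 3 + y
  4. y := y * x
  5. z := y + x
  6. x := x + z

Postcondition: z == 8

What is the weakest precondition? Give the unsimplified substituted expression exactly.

post: z == 8
stmt 6: x := x + z  -- replace 0 occurrence(s) of x with (x + z)
  => z == 8
stmt 5: z := y + x  -- replace 1 occurrence(s) of z with (y + x)
  => ( y + x ) == 8
stmt 4: y := y * x  -- replace 1 occurrence(s) of y with (y * x)
  => ( ( y * x ) + x ) == 8
stmt 3: x := 3 + y  -- replace 2 occurrence(s) of x with (3 + y)
  => ( ( y * ( 3 + y ) ) + ( 3 + y ) ) == 8
stmt 2: y := z * y  -- replace 3 occurrence(s) of y with (z * y)
  => ( ( ( z * y ) * ( 3 + ( z * y ) ) ) + ( 3 + ( z * y ) ) ) == 8
stmt 1: x := z + y  -- replace 0 occurrence(s) of x with (z + y)
  => ( ( ( z * y ) * ( 3 + ( z * y ) ) ) + ( 3 + ( z * y ) ) ) == 8

Answer: ( ( ( z * y ) * ( 3 + ( z * y ) ) ) + ( 3 + ( z * y ) ) ) == 8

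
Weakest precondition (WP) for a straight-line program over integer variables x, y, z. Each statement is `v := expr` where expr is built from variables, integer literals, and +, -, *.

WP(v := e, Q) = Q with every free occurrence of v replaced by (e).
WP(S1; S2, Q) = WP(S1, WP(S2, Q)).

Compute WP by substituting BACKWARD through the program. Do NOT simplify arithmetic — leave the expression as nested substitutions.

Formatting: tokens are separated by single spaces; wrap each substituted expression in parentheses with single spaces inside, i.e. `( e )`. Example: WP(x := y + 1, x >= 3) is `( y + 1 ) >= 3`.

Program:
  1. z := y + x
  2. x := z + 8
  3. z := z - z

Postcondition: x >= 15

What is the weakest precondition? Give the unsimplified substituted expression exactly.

post: x >= 15
stmt 3: z := z - z  -- replace 0 occurrence(s) of z with (z - z)
  => x >= 15
stmt 2: x := z + 8  -- replace 1 occurrence(s) of x with (z + 8)
  => ( z + 8 ) >= 15
stmt 1: z := y + x  -- replace 1 occurrence(s) of z with (y + x)
  => ( ( y + x ) + 8 ) >= 15

Answer: ( ( y + x ) + 8 ) >= 15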